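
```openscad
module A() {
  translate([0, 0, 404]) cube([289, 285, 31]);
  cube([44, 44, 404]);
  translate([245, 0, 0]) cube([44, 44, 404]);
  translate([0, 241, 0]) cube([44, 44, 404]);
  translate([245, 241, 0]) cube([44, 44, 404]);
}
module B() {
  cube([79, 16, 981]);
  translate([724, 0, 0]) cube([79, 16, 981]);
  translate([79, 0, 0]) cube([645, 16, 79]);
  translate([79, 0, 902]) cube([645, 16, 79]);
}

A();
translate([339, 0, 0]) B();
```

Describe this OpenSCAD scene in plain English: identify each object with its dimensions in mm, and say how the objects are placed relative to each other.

A is a four-legged stool. The seat is a 289×285×31 mm slab whose top surface is at z = 435 mm; four square legs, each 44×44 mm in cross-section, run from the floor (z = 0) to the underside of the seat, each flush with a corner of the seat.

B is a rectangular picture frame lying in the x–z plane (depth along y). The opening is 645 mm wide (x) by 823 mm tall (z), surrounded by a border 79 mm wide on all four sides. The frame is 16 mm deep and is made of two full-height vertical stiles with two horizontal rails fitted between them.

The picture frame is on the floor beside the stool on its +x side.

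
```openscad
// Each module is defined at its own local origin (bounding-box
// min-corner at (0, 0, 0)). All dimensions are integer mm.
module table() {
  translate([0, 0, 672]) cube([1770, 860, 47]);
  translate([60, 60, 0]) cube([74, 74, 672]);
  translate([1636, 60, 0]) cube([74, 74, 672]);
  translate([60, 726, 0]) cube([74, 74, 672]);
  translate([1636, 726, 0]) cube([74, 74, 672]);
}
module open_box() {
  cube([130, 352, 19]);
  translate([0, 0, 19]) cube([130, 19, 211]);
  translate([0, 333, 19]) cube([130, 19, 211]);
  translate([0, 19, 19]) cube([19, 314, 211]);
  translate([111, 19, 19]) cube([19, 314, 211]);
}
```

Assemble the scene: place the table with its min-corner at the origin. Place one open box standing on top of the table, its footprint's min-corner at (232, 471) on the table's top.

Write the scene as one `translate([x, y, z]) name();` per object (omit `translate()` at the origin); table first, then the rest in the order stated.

table();
translate([232, 471, 719]) open_box();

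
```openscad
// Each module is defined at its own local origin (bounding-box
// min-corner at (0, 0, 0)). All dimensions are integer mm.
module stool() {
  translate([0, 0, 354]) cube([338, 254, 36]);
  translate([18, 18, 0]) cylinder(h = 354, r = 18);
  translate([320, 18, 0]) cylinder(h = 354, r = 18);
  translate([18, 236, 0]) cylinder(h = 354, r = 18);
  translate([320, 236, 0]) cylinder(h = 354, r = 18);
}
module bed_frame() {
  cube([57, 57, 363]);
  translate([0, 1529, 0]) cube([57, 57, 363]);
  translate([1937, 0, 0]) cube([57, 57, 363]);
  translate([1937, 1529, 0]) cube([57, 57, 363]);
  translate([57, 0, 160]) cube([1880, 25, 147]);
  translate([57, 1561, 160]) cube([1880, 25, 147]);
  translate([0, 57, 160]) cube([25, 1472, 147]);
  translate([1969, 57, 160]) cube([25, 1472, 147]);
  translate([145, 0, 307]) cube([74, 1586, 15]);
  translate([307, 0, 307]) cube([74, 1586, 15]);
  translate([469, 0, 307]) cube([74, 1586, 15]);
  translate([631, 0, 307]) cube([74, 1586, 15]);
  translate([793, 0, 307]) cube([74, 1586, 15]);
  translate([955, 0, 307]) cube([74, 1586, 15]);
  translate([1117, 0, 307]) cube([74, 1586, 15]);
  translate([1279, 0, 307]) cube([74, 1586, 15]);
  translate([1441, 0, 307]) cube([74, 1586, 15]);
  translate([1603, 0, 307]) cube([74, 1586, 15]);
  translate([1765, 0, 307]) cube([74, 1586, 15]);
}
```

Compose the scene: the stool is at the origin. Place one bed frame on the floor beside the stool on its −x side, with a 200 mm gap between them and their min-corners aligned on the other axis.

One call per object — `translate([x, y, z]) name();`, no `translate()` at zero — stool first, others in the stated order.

stool();
translate([-2194, 0, 0]) bed_frame();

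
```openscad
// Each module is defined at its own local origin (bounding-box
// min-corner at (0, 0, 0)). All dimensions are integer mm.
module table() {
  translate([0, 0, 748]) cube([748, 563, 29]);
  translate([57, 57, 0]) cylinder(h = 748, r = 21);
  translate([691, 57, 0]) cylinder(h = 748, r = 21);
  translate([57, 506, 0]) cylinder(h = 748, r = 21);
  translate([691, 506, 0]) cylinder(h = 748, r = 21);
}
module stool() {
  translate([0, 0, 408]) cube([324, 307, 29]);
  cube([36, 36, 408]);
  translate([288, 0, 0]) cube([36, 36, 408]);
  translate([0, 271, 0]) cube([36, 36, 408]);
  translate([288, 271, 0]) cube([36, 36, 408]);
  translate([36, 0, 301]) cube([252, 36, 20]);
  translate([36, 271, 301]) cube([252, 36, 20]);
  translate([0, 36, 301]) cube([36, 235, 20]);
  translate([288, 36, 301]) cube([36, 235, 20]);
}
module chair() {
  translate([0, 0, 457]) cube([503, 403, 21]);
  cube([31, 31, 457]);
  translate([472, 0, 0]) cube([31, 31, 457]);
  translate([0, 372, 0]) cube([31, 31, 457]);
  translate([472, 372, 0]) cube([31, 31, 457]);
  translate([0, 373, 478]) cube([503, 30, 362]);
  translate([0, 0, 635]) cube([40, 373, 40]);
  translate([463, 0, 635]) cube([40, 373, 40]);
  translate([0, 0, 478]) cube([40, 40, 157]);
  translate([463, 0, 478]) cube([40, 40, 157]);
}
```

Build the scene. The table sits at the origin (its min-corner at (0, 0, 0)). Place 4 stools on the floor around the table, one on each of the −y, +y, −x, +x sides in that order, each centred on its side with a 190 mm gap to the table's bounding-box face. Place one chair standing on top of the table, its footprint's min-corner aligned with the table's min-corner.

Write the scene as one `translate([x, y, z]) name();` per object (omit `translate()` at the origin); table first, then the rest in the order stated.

table();
translate([212, -497, 0]) stool();
translate([212, 753, 0]) stool();
translate([-514, 128, 0]) stool();
translate([938, 128, 0]) stool();
translate([0, 0, 777]) chair();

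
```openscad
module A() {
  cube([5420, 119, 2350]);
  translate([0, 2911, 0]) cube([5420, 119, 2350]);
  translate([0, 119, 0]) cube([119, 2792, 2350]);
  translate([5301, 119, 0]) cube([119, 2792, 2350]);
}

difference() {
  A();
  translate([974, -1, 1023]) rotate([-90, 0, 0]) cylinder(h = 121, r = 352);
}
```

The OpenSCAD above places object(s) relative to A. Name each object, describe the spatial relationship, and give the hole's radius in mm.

The subtracted cylinder has r = 352 mm.

A is a house frame. The house frame has a circular hole through its front wall. The hole's radius is 352 mm.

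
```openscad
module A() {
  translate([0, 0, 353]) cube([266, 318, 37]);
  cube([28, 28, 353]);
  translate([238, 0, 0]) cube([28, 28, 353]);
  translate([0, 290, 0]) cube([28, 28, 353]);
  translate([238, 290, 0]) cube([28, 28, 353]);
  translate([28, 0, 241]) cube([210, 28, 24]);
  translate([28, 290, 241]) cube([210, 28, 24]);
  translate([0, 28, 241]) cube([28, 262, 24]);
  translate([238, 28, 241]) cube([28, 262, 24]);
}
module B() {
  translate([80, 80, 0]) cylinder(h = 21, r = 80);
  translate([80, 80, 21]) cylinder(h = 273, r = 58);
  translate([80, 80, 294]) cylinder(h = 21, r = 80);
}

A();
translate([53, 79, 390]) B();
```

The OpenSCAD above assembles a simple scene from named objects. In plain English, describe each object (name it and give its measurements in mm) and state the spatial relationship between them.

A is a four-legged stool. The seat is a 266×318×37 mm slab whose top surface is at z = 390 mm; four square legs, each 28×28 mm in cross-section, run from the floor (z = 0) to the underside of the seat, each flush with a corner of the seat. Four stretchers, 28 mm wide and 24 mm tall, connect adjacent legs with their undersides at z = 241 mm, each running between the inner faces of the legs it joins and aligned with the legs' outer faces on the other axis.

B is a spool: two coaxial disc flanges of radius 80 mm and thickness 21 mm, joined by a core cylinder of radius 58 mm and height 273 mm. The lower flange rests on z = 0 and the three cylinders share a vertical axis.

The spool is on top of the stool, centred.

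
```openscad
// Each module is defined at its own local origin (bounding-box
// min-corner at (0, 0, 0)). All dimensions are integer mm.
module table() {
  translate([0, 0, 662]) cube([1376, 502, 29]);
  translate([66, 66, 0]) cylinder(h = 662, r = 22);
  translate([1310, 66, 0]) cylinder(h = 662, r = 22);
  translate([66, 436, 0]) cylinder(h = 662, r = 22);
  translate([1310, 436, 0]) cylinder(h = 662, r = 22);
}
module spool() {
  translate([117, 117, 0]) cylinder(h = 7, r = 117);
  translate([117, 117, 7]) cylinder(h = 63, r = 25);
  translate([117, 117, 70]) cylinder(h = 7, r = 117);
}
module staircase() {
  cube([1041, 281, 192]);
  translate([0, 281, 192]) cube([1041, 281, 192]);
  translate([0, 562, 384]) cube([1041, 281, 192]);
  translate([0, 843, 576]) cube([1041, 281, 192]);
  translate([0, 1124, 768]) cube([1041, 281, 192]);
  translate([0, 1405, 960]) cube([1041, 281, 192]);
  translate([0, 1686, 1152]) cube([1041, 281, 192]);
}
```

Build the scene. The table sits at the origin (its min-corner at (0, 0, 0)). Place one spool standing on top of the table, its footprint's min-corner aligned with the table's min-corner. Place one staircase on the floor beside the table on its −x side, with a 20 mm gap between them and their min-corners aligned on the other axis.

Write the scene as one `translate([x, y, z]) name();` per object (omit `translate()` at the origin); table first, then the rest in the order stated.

table();
translate([0, 0, 691]) spool();
translate([-1061, 0, 0]) staircase();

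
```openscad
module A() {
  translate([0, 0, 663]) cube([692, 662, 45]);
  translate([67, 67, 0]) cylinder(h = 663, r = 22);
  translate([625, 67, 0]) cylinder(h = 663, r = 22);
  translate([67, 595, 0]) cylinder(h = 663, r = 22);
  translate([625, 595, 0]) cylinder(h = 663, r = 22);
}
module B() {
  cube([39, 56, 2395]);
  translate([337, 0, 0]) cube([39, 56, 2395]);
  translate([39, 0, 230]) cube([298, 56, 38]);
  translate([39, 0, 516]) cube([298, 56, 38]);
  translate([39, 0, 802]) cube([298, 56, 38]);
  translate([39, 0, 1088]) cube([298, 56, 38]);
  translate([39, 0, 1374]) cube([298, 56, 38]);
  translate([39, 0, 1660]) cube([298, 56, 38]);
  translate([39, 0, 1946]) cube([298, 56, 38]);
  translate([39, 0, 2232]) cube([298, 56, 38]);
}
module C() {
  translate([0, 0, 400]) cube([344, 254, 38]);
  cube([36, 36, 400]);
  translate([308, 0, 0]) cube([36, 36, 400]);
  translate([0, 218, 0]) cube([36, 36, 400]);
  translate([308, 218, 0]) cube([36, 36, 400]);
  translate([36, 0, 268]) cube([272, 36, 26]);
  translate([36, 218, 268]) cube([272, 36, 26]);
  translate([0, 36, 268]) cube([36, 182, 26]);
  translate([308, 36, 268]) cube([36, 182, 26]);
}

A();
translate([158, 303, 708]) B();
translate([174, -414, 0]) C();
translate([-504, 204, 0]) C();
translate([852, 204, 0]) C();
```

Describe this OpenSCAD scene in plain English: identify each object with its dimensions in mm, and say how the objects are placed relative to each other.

A is a rectangular dining table. The top is 692×662×45 mm with its upper surface at z = 708 mm. It stands on four round legs of 44 mm diameter, each leg's bounding box inset 45 mm from the nearest pair of top edges, running from the floor to the underside of the top.

B is a wooden ladder with two side rails of 39×56 mm section and 2395 mm height, set 376 mm apart overall. Between them run 8 rectangular rungs (56 mm deep, 38 mm thick), front faces flush with the rails' −y face. The bottom of the first rung is 230 mm above the floor and each subsequent rung is 286 mm higher than the one below.

C is a simple wooden stool: a rectangular seat 344 mm (x) by 254 mm (y), 38 mm thick, top face at z = 438 mm, on four square legs, each 36×36 mm in cross-section. The legs rest on z = 0, each flush with a corner of the seat. Four stretchers, 36 mm wide and 26 mm tall, connect adjacent legs with their undersides at z = 268 mm, each running between the inner faces of the legs it joins and aligned with the legs' outer faces on the other axis.

The ladder is on top of the table, centred. Three stools sit around the table at the −y, −x, +x sides.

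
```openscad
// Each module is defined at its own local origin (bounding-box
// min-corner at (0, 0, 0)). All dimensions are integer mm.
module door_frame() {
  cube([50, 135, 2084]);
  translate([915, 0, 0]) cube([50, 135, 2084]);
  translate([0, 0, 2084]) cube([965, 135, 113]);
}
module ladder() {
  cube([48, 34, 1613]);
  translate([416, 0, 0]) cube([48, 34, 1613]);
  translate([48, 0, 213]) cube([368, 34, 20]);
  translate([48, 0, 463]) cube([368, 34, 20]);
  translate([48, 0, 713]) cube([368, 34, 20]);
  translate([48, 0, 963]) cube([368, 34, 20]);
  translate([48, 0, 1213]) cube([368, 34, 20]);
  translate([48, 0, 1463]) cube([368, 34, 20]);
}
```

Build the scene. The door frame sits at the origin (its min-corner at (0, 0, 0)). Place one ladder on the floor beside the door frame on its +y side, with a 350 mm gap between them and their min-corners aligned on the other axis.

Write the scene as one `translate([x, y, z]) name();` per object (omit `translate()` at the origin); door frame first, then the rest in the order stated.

door_frame();
translate([0, 485, 0]) ladder();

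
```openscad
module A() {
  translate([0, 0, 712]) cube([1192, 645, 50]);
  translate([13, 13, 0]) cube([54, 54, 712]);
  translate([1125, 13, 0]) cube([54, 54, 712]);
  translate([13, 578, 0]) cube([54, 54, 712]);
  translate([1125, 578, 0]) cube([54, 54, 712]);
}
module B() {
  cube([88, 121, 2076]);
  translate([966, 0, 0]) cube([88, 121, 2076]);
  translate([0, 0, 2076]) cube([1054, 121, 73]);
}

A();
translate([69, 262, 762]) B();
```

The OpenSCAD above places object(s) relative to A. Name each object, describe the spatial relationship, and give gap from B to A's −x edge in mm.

A is a table. B is a door frame. The door frame is on top of the table, centred. The gap from the door frame to the table's −x edge is 69 mm.

The door frame's min-x is at 69; the table's min-x is 0; gap = 69 mm.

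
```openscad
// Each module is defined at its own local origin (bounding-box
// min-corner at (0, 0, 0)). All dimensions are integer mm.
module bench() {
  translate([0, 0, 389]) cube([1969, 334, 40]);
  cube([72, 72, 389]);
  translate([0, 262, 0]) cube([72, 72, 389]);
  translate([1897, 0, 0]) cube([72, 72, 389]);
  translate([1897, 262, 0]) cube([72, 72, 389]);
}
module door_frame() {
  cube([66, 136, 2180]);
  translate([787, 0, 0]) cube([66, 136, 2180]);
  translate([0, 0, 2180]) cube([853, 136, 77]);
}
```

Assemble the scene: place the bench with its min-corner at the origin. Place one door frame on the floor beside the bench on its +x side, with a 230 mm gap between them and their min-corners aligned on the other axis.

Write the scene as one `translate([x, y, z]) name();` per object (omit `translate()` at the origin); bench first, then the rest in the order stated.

bench();
translate([2199, 0, 0]) door_frame();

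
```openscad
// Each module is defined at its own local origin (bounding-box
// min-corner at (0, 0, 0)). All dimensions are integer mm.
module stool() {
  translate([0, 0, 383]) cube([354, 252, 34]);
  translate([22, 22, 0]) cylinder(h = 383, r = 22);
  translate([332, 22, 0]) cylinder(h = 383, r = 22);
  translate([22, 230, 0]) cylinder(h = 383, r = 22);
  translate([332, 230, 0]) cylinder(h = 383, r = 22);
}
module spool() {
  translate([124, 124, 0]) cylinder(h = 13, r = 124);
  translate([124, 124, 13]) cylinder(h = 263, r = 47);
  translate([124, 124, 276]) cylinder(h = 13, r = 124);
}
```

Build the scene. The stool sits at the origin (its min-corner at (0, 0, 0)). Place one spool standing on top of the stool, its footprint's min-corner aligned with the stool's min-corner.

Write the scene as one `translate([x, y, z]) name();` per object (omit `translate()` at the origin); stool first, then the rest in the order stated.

stool();
translate([0, 0, 417]) spool();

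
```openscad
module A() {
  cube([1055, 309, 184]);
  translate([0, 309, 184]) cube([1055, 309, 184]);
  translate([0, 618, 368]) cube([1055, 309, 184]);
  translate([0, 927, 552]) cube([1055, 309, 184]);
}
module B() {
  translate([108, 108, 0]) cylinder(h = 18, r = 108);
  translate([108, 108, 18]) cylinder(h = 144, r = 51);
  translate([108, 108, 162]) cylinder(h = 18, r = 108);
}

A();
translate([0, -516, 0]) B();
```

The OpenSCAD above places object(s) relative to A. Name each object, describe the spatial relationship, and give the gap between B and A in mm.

The spool's nearest face is 300 mm from the staircase's −y face.

A is a staircase. B is a spool. The spool is on the floor beside the staircase on its −y side. The gap between the spool and the staircase is 300 mm.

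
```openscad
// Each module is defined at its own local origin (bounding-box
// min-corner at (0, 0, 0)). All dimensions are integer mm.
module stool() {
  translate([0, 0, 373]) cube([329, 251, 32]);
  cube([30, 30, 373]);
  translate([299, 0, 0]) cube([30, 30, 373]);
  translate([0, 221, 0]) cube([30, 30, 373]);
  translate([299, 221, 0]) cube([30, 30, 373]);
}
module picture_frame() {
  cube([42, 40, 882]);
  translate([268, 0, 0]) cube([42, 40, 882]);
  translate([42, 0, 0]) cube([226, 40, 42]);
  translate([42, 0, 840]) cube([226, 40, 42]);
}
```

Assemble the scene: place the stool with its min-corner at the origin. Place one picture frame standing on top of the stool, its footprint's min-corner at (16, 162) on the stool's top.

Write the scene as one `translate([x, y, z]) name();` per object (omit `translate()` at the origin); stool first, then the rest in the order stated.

stool();
translate([16, 162, 405]) picture_frame();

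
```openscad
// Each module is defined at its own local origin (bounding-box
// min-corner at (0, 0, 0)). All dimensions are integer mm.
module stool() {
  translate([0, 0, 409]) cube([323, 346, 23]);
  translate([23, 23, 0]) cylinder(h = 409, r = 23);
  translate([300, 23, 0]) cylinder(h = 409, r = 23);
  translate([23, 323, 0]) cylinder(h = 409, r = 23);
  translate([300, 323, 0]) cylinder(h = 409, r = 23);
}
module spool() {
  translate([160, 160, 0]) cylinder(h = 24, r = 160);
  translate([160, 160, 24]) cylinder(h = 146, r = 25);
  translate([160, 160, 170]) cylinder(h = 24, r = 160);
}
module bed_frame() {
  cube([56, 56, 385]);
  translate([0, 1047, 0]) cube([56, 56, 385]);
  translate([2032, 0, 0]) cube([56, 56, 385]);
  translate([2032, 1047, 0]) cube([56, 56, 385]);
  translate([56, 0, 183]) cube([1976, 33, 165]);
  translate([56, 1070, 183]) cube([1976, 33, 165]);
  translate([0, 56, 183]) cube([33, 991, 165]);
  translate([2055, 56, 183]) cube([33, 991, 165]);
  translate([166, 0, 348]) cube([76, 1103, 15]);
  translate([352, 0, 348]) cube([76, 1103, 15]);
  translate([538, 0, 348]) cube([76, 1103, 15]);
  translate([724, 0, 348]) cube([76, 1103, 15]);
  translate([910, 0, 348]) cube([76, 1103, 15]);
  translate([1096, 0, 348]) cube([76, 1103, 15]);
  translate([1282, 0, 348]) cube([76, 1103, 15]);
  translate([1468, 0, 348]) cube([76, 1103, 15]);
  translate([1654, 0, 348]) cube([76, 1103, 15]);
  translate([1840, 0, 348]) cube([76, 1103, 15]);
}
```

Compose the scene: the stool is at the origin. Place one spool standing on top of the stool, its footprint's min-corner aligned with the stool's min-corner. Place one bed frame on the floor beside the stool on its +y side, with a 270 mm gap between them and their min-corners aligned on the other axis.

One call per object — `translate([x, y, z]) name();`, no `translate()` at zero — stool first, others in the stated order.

stool();
translate([0, 0, 432]) spool();
translate([0, 616, 0]) bed_frame();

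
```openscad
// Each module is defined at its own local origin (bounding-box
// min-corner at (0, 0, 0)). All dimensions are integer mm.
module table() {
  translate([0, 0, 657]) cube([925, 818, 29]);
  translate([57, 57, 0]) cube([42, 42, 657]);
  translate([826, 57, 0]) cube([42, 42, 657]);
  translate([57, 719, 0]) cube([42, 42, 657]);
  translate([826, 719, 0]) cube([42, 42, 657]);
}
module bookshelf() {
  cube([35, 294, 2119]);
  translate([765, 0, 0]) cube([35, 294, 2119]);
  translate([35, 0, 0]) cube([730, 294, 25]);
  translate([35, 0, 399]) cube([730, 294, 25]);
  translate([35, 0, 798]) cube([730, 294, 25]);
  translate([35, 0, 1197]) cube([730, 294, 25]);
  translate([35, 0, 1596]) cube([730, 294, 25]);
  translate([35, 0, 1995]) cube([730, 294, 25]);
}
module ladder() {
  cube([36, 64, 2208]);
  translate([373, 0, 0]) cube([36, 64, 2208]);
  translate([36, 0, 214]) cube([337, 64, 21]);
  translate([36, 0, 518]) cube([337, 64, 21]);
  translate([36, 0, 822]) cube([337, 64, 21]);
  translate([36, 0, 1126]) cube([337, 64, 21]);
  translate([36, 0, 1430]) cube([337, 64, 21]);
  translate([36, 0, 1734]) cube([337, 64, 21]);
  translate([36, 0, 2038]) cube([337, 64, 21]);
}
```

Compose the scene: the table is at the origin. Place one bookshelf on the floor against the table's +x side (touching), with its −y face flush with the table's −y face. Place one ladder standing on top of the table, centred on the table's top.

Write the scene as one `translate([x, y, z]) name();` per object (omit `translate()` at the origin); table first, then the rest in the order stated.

table();
translate([925, 0, 0]) bookshelf();
translate([258, 377, 686]) ladder();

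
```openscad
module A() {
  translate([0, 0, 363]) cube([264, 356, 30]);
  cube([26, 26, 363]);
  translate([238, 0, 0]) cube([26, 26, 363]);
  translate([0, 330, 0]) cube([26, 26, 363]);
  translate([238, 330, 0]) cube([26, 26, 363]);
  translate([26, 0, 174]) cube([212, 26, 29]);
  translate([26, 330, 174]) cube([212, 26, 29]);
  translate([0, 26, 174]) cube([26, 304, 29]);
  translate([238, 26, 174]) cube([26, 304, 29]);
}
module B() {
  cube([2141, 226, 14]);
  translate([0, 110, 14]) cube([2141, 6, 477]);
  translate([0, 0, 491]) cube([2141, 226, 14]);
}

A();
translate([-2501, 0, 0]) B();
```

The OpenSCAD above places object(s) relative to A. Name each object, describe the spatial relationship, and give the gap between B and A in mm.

The I-beam's nearest face is 360 mm from the stool's −x face.

A is a stool. B is an I-beam. The I-beam is on the floor beside the stool on its −x side. The gap between the I-beam and the stool is 360 mm.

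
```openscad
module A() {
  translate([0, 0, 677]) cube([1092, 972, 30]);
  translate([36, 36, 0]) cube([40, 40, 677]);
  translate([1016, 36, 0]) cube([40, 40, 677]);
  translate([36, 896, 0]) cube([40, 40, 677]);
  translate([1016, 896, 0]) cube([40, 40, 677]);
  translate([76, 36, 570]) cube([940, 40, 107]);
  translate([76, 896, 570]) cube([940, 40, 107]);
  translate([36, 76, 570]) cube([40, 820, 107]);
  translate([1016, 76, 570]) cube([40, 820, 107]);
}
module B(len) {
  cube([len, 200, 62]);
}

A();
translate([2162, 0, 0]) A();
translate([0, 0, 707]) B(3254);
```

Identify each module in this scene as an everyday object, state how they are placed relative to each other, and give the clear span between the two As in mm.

A is a table. B is a beam. A beam spans the tops of two tables. The clear span between the two tables is 1070 mm.

Second table starts at x = 2162; first ends at x = 1092; clear span = 2162 − 1092 = 1070 mm.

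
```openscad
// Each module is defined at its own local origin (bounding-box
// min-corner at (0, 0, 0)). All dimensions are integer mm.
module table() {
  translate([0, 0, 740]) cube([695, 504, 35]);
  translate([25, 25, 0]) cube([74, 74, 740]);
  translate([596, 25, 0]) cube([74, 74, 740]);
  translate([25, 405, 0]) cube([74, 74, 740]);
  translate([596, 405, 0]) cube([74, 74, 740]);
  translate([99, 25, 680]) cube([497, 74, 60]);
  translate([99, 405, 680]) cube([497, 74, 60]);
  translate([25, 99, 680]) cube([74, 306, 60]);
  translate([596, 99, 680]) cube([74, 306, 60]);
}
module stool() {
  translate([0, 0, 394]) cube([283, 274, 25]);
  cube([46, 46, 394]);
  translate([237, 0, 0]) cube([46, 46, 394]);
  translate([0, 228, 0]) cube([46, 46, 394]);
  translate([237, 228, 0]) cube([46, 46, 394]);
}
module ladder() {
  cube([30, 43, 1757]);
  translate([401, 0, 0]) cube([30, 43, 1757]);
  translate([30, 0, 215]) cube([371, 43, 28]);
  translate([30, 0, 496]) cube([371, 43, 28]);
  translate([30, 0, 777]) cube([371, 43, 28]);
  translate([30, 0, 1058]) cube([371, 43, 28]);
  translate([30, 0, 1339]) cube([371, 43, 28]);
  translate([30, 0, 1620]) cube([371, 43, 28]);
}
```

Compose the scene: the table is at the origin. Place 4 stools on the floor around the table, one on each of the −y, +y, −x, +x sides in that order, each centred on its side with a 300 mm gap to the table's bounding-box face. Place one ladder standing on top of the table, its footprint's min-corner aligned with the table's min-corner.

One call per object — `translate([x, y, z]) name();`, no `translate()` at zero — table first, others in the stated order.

table();
translate([206, -574, 0]) stool();
translate([206, 804, 0]) stool();
translate([-583, 115, 0]) stool();
translate([995, 115, 0]) stool();
translate([0, 0, 775]) ladder();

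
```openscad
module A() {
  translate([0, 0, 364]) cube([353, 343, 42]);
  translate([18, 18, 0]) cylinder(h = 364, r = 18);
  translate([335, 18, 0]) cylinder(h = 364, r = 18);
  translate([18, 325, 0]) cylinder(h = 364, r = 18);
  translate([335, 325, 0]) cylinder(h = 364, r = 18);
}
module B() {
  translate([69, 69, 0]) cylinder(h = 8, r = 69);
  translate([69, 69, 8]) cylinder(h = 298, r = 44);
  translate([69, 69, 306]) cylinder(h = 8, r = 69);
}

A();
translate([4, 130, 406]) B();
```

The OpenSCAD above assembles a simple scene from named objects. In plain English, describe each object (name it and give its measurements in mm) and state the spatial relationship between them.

A is a simple wooden stool: a rectangular seat 353 mm (x) by 343 mm (y), 42 mm thick, top face at z = 406 mm, on four round legs, each 36 mm in diameter. The legs rest on z = 0, each leg's axis is inset half a diameter from the nearest pair of seat edges (so the leg's bounding box is flush with the corner).

B is a spool: two coaxial disc flanges of radius 69 mm and thickness 8 mm, joined by a core cylinder of radius 44 mm and height 298 mm. The lower flange rests on z = 0 and the three cylinders share a vertical axis.

The spool is on top of the stool.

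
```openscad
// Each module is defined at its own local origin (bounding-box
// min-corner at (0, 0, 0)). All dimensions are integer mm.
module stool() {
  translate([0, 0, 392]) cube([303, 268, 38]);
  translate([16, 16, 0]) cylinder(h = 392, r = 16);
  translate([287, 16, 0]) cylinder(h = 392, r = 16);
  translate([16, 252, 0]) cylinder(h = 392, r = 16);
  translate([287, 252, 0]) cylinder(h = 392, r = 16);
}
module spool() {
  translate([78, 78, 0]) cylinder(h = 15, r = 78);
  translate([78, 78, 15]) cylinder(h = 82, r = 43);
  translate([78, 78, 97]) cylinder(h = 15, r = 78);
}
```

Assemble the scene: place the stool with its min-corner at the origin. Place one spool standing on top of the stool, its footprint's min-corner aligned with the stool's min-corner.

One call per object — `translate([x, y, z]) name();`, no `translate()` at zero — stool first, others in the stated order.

stool();
translate([0, 0, 430]) spool();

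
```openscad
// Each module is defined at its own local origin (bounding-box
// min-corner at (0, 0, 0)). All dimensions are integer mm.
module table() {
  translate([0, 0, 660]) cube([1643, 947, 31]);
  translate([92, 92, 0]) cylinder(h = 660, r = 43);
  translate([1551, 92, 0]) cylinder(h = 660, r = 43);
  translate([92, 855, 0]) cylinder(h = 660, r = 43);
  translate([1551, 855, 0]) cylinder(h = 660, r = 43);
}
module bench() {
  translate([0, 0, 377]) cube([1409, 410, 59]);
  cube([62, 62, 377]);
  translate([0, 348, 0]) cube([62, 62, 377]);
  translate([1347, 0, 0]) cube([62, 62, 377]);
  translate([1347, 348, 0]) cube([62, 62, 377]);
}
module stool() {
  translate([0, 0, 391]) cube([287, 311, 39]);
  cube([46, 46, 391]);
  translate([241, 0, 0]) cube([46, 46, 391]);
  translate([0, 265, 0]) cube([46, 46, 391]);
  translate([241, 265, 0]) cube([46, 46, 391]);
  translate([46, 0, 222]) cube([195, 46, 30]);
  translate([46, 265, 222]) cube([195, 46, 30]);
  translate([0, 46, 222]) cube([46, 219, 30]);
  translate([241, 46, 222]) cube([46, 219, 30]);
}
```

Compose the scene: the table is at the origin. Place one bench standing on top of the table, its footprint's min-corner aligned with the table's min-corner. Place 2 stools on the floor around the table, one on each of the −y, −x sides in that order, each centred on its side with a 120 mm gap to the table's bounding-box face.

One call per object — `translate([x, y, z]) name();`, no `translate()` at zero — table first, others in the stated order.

table();
translate([0, 0, 691]) bench();
translate([678, -431, 0]) stool();
translate([-407, 318, 0]) stool();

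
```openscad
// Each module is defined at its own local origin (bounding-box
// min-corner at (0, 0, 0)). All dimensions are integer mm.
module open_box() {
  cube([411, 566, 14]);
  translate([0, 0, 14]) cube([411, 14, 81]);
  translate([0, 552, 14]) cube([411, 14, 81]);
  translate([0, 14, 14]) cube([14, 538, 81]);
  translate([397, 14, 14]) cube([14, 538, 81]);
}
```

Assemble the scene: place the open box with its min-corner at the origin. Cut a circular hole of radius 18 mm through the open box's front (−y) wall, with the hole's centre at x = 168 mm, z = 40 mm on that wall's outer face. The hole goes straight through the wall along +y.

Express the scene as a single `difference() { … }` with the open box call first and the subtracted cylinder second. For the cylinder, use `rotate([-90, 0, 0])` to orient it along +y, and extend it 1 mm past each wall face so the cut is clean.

difference() {
  open_box();
  translate([168, -1, 40]) rotate([-90, 0, 0]) cylinder(h = 16, r = 18);
}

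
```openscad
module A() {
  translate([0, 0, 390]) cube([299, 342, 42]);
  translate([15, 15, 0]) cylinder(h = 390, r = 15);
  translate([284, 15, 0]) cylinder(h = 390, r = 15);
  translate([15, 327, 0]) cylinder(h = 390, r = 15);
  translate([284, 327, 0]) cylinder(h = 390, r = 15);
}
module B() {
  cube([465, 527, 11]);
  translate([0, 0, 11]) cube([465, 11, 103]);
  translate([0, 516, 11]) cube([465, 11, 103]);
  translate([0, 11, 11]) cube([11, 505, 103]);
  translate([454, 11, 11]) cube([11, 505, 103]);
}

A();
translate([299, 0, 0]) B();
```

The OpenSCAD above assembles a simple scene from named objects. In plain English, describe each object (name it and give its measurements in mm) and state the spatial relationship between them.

A is a four-legged stool. The seat is a 299×342×42 mm slab whose top surface is at z = 432 mm; four round legs, each 30 mm in diameter, run from the floor (z = 0) to the underside of the seat, each leg's axis is inset half a diameter from the nearest pair of seat edges (so the leg's bounding box is flush with the corner).

B is an open-topped rectangular box: outside dimensions 465×527×114 mm, with a uniform wall and base thickness of 11 mm. The base is a full 465×527 slab on the floor; four walls sit on top of the base. The front and back walls (the −y and +y sides) span the full width; the two side walls fit between them.

The open box is against the stool's +x side, with their −y faces flush.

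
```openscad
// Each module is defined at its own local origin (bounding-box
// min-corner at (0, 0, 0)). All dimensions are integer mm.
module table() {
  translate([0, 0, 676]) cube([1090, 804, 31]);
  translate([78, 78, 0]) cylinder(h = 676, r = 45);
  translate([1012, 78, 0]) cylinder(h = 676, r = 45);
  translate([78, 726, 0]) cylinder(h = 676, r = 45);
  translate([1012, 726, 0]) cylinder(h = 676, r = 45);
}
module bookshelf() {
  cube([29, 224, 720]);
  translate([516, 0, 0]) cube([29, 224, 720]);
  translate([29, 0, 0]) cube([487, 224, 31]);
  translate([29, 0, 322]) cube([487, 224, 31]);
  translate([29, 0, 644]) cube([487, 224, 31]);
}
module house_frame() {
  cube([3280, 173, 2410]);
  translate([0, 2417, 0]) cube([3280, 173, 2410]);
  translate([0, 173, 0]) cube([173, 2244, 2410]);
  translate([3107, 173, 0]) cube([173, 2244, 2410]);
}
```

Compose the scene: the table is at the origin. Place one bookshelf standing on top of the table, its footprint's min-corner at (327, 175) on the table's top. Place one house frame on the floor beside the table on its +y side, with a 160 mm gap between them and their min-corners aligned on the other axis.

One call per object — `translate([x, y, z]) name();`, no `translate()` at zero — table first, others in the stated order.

table();
translate([327, 175, 707]) bookshelf();
translate([0, 964, 0]) house_frame();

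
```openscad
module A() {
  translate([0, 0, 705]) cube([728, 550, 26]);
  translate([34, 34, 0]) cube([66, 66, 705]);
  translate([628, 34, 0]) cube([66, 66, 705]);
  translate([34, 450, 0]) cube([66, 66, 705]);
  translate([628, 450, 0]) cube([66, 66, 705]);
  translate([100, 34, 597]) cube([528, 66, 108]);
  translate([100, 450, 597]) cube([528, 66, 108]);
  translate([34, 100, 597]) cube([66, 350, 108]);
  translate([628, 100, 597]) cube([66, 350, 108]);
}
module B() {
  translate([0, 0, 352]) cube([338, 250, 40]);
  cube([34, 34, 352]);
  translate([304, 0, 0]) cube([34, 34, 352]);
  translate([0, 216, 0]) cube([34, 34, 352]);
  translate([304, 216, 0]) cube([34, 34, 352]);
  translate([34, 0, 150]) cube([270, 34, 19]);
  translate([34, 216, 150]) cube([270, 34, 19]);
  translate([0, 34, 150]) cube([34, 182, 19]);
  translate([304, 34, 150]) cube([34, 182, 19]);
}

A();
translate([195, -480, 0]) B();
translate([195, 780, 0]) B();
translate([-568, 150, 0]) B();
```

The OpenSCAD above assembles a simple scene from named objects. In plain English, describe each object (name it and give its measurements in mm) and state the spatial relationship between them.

A is a table: top 728 mm (x) × 550 mm (y), 26 mm thick, upper face at z = 731 mm, on four 66×66 mm square legs, each inset 34 mm from the nearest pair of top edges, running from z = 0 to the bottom of the top. Four apron rails, 66 mm thick and 108 mm tall, run between adjacent legs with their top edges flush with the underside of the top and their outer faces flush with the legs' outer faces.

B is a simple wooden stool: a rectangular seat 338 mm (x) by 250 mm (y), 40 mm thick, top face at z = 392 mm, on four square legs, each 34×34 mm in cross-section. The legs rest on z = 0, each flush with a corner of the seat. Four stretchers, 34 mm wide and 19 mm tall, connect adjacent legs with their undersides at z = 150 mm, each running between the inner faces of the legs it joins and aligned with the legs' outer faces on the other axis.

Three stools sit around the table at the −y, +y, −x sides.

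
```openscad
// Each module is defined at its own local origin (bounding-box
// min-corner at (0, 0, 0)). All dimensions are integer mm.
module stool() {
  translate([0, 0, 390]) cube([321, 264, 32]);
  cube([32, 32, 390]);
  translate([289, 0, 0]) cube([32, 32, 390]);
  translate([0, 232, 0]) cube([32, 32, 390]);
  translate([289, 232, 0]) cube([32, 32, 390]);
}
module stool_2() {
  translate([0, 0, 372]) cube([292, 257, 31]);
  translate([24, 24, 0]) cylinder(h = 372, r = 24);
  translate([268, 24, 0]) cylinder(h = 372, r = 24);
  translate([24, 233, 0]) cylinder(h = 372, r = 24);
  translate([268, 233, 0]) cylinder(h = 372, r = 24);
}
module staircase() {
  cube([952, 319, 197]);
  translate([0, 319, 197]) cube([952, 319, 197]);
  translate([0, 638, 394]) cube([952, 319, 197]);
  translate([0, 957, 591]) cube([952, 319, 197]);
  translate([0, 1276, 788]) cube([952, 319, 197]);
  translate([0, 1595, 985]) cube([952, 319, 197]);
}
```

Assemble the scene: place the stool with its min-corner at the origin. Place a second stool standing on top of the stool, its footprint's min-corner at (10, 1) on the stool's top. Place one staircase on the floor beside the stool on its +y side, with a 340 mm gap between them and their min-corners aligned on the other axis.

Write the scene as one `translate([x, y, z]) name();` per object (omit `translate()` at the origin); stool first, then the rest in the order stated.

stool();
translate([10, 1, 422]) stool_2();
translate([0, 604, 0]) staircase();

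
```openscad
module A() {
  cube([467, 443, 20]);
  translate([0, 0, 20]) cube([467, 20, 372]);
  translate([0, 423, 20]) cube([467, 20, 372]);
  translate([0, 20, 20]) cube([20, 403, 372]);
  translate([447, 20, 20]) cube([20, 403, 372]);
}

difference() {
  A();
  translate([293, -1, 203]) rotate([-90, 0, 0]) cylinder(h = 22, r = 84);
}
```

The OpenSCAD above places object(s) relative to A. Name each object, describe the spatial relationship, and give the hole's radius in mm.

The subtracted cylinder has r = 84 mm.

A is an open box. The open box has a circular hole through its front wall. The hole's radius is 84 mm.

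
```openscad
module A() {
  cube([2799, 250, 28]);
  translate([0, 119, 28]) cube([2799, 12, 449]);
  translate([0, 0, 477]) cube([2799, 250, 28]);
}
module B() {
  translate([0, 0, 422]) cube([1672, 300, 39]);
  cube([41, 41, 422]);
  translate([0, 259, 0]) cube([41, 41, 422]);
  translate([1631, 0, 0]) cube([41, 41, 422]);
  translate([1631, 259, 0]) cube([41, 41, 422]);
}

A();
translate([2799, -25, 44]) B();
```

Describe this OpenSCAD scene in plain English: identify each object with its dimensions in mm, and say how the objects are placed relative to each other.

A is an I-beam lying along x, 2799 mm long. Overall section height 505 mm. Two flanges 250 mm wide (y) and 28 mm thick, one on the floor and one at the top; a web 12 mm thick runs between them, centred on the flange width.

B is a bench: a 1672×300 mm seat slab, 39 mm thick, top at z = 461 mm, on four 41×41 mm square legs flush with the seat corners and standing on z = 0.

The bench is beside the I-beam with their tops flush at z = 505.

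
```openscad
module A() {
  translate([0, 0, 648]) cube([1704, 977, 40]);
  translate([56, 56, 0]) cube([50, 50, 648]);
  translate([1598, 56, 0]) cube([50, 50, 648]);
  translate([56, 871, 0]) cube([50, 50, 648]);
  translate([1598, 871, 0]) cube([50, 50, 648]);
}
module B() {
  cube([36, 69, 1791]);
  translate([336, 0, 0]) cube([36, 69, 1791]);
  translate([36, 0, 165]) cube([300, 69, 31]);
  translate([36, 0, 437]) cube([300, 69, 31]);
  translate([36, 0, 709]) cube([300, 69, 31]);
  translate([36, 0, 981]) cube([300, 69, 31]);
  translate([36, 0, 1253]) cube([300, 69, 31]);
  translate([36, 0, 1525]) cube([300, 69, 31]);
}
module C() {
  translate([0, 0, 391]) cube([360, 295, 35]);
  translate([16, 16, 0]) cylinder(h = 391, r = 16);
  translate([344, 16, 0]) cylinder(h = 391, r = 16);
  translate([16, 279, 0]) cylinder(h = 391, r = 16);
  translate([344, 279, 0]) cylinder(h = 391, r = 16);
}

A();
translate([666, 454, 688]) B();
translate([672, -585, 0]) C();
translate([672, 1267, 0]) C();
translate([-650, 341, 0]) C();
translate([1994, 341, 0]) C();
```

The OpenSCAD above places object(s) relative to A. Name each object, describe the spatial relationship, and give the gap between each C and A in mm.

A is a table. B is a ladder. C is a stool. The ladder is on top of the table, centred. Four stools sit around the table at the −y, +y, −x, +x sides. The gap between each stool and the table is 290 mm.

Each stool's nearest face is 290 mm from the table's bounding box.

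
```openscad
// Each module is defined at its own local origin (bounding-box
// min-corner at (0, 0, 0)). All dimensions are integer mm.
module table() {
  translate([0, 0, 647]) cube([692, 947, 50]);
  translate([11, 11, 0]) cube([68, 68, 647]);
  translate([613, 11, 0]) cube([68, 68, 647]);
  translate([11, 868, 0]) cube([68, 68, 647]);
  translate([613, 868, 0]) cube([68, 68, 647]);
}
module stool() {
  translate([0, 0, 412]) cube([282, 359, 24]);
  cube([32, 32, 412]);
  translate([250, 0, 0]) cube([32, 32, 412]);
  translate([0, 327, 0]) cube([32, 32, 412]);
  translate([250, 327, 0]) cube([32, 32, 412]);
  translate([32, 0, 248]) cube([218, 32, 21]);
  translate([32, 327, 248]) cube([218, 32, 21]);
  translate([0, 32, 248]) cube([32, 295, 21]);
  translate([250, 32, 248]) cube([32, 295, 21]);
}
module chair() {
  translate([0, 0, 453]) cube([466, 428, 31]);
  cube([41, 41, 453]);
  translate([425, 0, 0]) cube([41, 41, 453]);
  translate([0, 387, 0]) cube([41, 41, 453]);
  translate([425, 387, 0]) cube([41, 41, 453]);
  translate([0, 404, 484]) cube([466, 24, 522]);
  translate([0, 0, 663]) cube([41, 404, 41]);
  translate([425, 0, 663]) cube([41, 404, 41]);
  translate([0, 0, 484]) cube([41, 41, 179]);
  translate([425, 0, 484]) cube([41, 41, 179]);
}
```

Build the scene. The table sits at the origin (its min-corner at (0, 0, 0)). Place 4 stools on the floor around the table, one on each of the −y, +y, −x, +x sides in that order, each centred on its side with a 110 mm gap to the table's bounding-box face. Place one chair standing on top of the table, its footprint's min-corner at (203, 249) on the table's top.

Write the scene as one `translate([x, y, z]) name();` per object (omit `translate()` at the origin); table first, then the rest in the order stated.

table();
translate([205, -469, 0]) stool();
translate([205, 1057, 0]) stool();
translate([-392, 294, 0]) stool();
translate([802, 294, 0]) stool();
translate([203, 249, 697]) chair();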